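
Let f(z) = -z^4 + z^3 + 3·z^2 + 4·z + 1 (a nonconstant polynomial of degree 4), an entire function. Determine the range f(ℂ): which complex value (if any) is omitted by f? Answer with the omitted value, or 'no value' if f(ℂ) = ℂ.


Little Picard bounds the complement of f(ℂ) to at most one point.
For every w ∈ ℂ, the equation p(z) − w = 0 is a nonconstant polynomial in z and hence has at least one root by the fundamental theorem of algebra. So p is surjective onto ℂ, omitting no value.

Omitted value: no value.


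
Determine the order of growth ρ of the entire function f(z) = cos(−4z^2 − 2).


Write cos(w) = (e^{iw} ± e^{−iw})/(2 or 2i), so |cos(w)| ≤ e^{|w|}. With w = −4z^2 − 2, |w| ≤ 4r^2 + 2 on |z|=r, giving M(r) ≤ e^{4r^2 + 2} and ρ ≤ 2. For the lower bound, choose z on |z|=r with -4z^2 purely imaginary of modulus 4r^2; then |cos(−4z^2 − 2)| grows like e^{4r^2}/2, so ρ ≥ 2. Hence ρ = 2.
Therefore ρ = 2.

Order ρ = 2.


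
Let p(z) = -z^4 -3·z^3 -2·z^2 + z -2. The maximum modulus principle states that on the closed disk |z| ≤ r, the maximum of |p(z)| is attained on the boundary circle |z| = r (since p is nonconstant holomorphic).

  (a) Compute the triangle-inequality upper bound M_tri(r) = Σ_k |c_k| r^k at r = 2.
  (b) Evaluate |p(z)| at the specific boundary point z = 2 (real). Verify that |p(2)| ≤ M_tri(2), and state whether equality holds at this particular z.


Coefficients: c_0 = -2, c_1 = 1, c_2 = -2, c_3 = -3, c_4 = -1. Radius r = 2.
Part (a). Triangle bound: M_tri(r) = Σ_k |c_k| r^k
  = |-2|·2^0 + |1|·2^1 + |-2|·2^2 + |-3|·2^3 + |-1|·2^4
  = 2 + 2 + 8 + 24 + 16 = 52.
This bounds M(r) := max_{|z|=r} |p(z)| from above; equality holds iff all terms c_k z^k can be made to align in phase at a single z on |z|=r.
Part (b). At z = 2 (real, on the circle |z| = r):
  p(2) = (-2)·2^0 + (1)·2^1 + (-2)·2^2 + (-3)·2^3 + (-1)·2^4 = -48.
  |p(2)| = 48.
Check: |p(2)| = 48 ≤ 52 = M_tri(2). ✓ Equality does not hold at z = 2 (the coefficients have mixed signs, so the terms do not all align in phase there).

M_tri(2) = 52; |p(2)| = 48; equality at z=2: no.


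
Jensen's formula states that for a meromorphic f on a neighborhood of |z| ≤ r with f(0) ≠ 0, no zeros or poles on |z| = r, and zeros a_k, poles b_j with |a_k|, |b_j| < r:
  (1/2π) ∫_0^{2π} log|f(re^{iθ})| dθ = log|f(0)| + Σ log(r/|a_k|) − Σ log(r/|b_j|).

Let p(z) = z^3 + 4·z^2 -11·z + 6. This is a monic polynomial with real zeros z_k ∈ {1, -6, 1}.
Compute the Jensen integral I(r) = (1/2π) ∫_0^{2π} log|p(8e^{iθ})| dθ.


Zeros: -6, 1, 1; r = 8.
Inside |z| < r: -6, 1, 1. Outside (|z| ≥ r): ∅.
p(0) = 6, so log|p(0)| = log(6) = 1.7918.
Apply Jensen: I(r) = log|p(0)| + Σ_k log(r/|z_k|), summed over zeros inside |z| < r.
  log(r/|z_k|) for z_k = 1: log(8/1) = 2.0794
  log(r/|z_k|) for z_k = -6: log(8/6) = 0.2877
  log(r/|z_k|) for z_k = 1: log(8/1) = 2.0794
Sum over inside zeros: 4.4466.
I(r) = log|p(0)| + (inside sum) = 1.7918 + 4.4466 = 6.2383.
Closed form (all zeros inside, monic): I(r) = n·log(r) = 3·log(8) = 6.2383. ✓

I(r) ≈ 6.2383.


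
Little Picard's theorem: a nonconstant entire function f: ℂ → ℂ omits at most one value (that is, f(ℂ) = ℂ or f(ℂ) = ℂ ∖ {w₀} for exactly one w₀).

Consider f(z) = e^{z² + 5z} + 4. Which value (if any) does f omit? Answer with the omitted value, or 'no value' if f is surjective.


Little Picard bounds the complement of f(ℂ) to at most one point.
The exponent g(z) = z² + 5z is a nonconstant polynomial, hence surjective onto ℂ. So e^{g(z)} takes every value in {e^w : w ∈ ℂ} = ℂ ∖ {0}. Adding 4 shifts the range to ℂ ∖ {4}. f omits exactly 4.

Omitted value: 4.


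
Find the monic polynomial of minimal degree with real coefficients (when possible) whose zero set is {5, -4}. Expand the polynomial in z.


The polynomial is p(z) = ∏_{α ∈ S} (z − α), where S = {5, -4}.
Expanding the product yields: p(z) = z^2 -z -20.
The resulting polynomial has degree 2 and real coefficients as required.

p(z) = z^2 -z -20.


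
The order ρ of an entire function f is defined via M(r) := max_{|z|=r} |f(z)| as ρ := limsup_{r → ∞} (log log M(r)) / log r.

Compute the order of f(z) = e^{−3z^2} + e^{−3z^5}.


Each summand is entire of order 2 and 5 respectively (as in the single-exponential case). The order of a sum is at most the max of the orders, so ρ ≤ 5. For the lower bound: on |z|=r choose arg z so that -3z^5 is real positive; then |e^{-3z^5}| = e^{3r^5} while |e^{-3z^2}| ≤ e^{3r^2} = o(e^{3r^5}). So |f| ≥ e^{3r^5}(1 − o(1)) and ρ ≥ 5. Hence ρ = max(2, 5) = 5.
Therefore ρ = 5.

Order ρ = 5.


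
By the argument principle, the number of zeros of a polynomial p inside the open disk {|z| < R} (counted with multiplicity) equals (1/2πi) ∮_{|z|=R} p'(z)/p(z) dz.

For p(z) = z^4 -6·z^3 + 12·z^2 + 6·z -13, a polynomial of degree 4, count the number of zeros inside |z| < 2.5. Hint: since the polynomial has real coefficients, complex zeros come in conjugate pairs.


The zeros of p are: 1, (3 + 2i), (3 - 2i), -1.
Their magnitudes are: 1, 3.606, 3.606, 1.
Zeros with |z| < R = 2.5: 1, -1.
Count = 2.
By the argument principle, (1/2πi) ∮_{|z|=R} p'(z)/p(z) dz equals exactly this count.

Number of zeros inside |z| < 2.5: 2.


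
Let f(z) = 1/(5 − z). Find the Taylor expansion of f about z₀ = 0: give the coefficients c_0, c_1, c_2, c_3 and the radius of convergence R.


Let w = z − z₀, so z = z₀ + w.
Then 5 − z = 5 − (z₀ + w) = (5 − z₀) − w = 5 − w.
f(z) = 1/(5 − w) = (1/(5)) · 1/(1 − w/(5)) = Σ_{n≥0} w^n / (5)^(n+1).
So c_n = 1/(5)^(n+1):
  c_0 = 1/(5)^1 = 1/5.
  c_1 = 1/(5)^2 = 1/25.
  c_2 = 1/(5)^3 = 1/125.
  c_3 = 1/(5)^4 = 1/625.
The series is valid for |w/d| < 1, i.e. |z − z₀| < |d|.
Radius of convergence: R = |5 − z₀| = |5| = 5 (distance from z₀ to the singularity z = 5).

c_0 = 1/5, c_1 = 1/25, c_2 = 1/125, c_3 = 1/625; R = 5.


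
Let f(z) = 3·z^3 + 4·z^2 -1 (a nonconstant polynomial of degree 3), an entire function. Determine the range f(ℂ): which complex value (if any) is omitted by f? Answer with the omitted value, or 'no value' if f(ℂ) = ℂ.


Little Picard bounds the complement of f(ℂ) to at most one point.
For every w ∈ ℂ, the equation p(z) − w = 0 is a nonconstant polynomial in z and hence has at least one root by the fundamental theorem of algebra. So p is surjective onto ℂ, omitting no value.

Omitted value: no value.


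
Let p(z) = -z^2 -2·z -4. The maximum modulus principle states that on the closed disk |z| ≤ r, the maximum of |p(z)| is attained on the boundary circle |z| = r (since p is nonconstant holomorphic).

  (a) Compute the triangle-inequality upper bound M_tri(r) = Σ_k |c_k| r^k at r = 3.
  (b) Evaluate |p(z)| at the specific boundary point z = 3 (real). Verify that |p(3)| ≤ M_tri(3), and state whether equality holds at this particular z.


Coefficients: c_0 = -4, c_1 = -2, c_2 = -1. Radius r = 3.
Part (a). Triangle bound: M_tri(r) = Σ_k |c_k| r^k
  = |-4|·3^0 + |-2|·3^1 + |-1|·3^2
  = 4 + 6 + 9 = 19.
This bounds M(r) := max_{|z|=r} |p(z)| from above; equality holds iff all terms c_k z^k can be made to align in phase at a single z on |z|=r.
Part (b). At z = 3 (real, on the circle |z| = r):
  p(3) = (-4)·3^0 + (-2)·3^1 + (-1)·3^2 = -19.
  |p(3)| = 19.
Since all nonzero coefficients share the same sign, |p(3)| = 19 = M_tri(3); the triangle bound is attained at z = 3, so in fact M(r) = 19.

M_tri(3) = 19; |p(3)| = 19; equality at z=3: yes.


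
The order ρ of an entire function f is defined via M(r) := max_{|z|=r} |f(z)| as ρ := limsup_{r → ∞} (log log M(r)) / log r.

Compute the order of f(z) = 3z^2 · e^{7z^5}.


M(r) = max_{|z|=r} |3|·|z|^2·|e^{7z^5}| = 3·r^2 · e^{7r^5} (the factors attain their maxima compatibly on |z|=r). Then log M(r) = log 3 + 2·log r + 7r^5, dominated by the last term, so log log M(r) ~ 5·log r. The polynomial factor 3z^2 contributes only a log r term and does not affect the order. ρ = 5.
Therefore ρ = 5.

Order ρ = 5.


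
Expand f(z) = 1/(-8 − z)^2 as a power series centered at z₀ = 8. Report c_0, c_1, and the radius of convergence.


Let w = z − z₀, so z = z₀ + w.
Then -8 − z = -8 − (z₀ + w) = (-8 − z₀) − w = -16 − w.
f(z) = 1/(-16 − w)^2 = (1/(-16)^2) · (1 − w/(-16))^{−2}.
By the binomial series (1−u)^{−2} = Σ_{n≥0} C(n+1, 1) u^n for |u|<1, with u = w/(-16):
  c_n = C(n+1, 1) / (-16)^(n+2).
  c_0 = 1/(-16)^2 = 1/256.
  c_1 = 2/(-16)^3 = -1/2048.
The series is valid for |w/d| < 1, i.e. |z − z₀| < |d|.
Radius of convergence: R = |-8 − z₀| = |-16| = 16 (distance from z₀ to the singularity z = -8).

c_0 = 1/256, c_1 = -1/2048; R = 16.


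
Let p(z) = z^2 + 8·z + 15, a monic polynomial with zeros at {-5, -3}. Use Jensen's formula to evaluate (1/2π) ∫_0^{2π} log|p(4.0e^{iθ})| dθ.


Zeros: -5, -3; r = 4.0.
Inside |z| < r: -3. Outside (|z| ≥ r): -5.
p(0) = 15, so log|p(0)| = log(15) = 2.7081.
Apply Jensen: I(r) = log|p(0)| + Σ_k log(r/|z_k|), summed over zeros inside |z| < r.
  log(r/|z_k|) for z_k = -3: log(4.0/3) = 0.2877
  Outside zeros (-5) contribute nothing to the Jensen sum.
Sum over inside zeros: 0.2877.
I(r) = log|p(0)| + (inside sum) = 2.7081 + 0.2877 = 2.9957.
Note: since some zeros are outside |z| ≤ r, the simplified n·log(r) form does NOT apply — only the inside zeros contribute.

I(r) ≈ 2.9957.


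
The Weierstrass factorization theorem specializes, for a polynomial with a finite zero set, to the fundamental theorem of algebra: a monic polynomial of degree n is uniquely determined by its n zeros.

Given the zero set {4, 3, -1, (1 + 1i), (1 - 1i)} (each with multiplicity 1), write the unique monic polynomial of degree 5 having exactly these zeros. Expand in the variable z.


The polynomial is p(z) = ∏_{α ∈ S} (z − α), where S = {4, 3, -1, (1 + 1i), (1 - 1i)}.
Expanding the product yields: p(z) = z^5 -8·z^4 + 19·z^3 -10·z^2 -14·z + 24.
Note conjugate pairs combine to real quadratics: (z − (1+1i))(z − (1−1i)) = z² − 2z + 2.
The resulting polynomial has degree 5 and real coefficients as required.

p(z) = z^5 -8·z^4 + 19·z^3 -10·z^2 -14·z + 24.


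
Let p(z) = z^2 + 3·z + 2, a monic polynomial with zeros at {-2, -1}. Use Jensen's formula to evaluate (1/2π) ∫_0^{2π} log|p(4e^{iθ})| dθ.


Zeros: -2, -1; r = 4.
Inside |z| < r: -2, -1. Outside (|z| ≥ r): ∅.
p(0) = 2, so log|p(0)| = log(2) = 0.6931.
Apply Jensen: I(r) = log|p(0)| + Σ_k log(r/|z_k|), summed over zeros inside |z| < r.
  log(r/|z_k|) for z_k = -2: log(4/2) = 0.6931
  log(r/|z_k|) for z_k = -1: log(4/1) = 1.3863
Sum over inside zeros: 2.0794.
I(r) = log|p(0)| + (inside sum) = 0.6931 + 2.0794 = 2.7726.
Closed form (all zeros inside, monic): I(r) = n·log(r) = 2·log(4) = 2.7726. ✓

I(r) ≈ 2.7726.


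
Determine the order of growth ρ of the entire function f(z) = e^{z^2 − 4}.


|e^{z^2 − 4}| = e^{Re(1·z^2) + -4} ≤ e^{1|z|^2 + -4} = e^{1r^2 + -4} on |z| = r, so ρ ≤ 2. Choosing z on |z|=r so that 1·z^2 is real positive (always possible by picking arg z appropriately) gives |f(z)| = e^{1r^2 + -4}, matching the bound. The additive constant -4 does not affect log log M(r) ~ 2·log r. Hence ρ = 2.
Therefore ρ = 2.

Order ρ = 2.


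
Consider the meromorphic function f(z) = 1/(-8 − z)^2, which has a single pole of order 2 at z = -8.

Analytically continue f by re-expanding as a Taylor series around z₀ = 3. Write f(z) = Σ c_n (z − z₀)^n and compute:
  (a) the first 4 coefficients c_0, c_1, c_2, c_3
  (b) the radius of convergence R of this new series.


Let w = z − z₀, so z = z₀ + w.
Then -8 − z = -8 − (z₀ + w) = (-8 − z₀) − w = -11 − w.
f(z) = 1/(-11 − w)^2 = (1/(-11)^2) · (1 − w/(-11))^{−2}.
By the binomial series (1−u)^{−2} = Σ_{n≥0} C(n+1, 1) u^n for |u|<1, with u = w/(-11):
  c_n = C(n+1, 1) / (-11)^(n+2).
  c_0 = 1/(-11)^2 = 1/121.
  c_1 = 2/(-11)^3 = -2/1331.
  c_2 = 3/(-11)^4 = 3/14641.
  c_3 = 4/(-11)^5 = -4/161051.
The series is valid for |w/d| < 1, i.e. |z − z₀| < |d|.
Radius of convergence: R = |-8 − z₀| = |-11| = 11 (distance from z₀ to the singularity z = -8).

c_0 = 1/121, c_1 = -2/1331, c_2 = 3/14641, c_3 = -4/161051; R = 11.


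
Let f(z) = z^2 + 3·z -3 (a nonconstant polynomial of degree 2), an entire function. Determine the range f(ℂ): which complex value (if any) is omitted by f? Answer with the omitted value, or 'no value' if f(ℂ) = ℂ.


Little Picard bounds the complement of f(ℂ) to at most one point.
For every w ∈ ℂ, the equation p(z) − w = 0 is a nonconstant polynomial in z and hence has at least one root by the fundamental theorem of algebra. So p is surjective onto ℂ, omitting no value.

Omitted value: no value.


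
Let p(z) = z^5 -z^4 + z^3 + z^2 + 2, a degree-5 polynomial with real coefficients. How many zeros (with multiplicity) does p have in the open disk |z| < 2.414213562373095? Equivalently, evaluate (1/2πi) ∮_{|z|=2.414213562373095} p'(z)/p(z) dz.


The zeros of p are: (0 + 1i), (0 - 1i), (1 + 1i), (1 - 1i), -1.
Their magnitudes are: 1, 1, 1.414, 1.414, 1.
Zeros with |z| < R = 2.414213562373095: (0 + 1i), (0 - 1i), (1 + 1i), (1 - 1i), -1.
Count = 5.
By the argument principle, (1/2πi) ∮_{|z|=R} p'(z)/p(z) dz equals exactly this count.

Number of zeros inside |z| < 2.414213562373095: 5.


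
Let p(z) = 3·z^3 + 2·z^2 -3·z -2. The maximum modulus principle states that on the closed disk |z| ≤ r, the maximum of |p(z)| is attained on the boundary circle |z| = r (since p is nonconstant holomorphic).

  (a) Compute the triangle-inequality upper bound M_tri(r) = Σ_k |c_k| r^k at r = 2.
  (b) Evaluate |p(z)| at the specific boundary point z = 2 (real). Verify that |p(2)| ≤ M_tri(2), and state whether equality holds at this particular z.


Coefficients: c_0 = -2, c_1 = -3, c_2 = 2, c_3 = 3. Radius r = 2.
Part (a). Triangle bound: M_tri(r) = Σ_k |c_k| r^k
  = |-2|·2^0 + |-3|·2^1 + |2|·2^2 + |3|·2^3
  = 2 + 6 + 8 + 24 = 40.
This bounds M(r) := max_{|z|=r} |p(z)| from above; equality holds iff all terms c_k z^k can be made to align in phase at a single z on |z|=r.
Part (b). At z = 2 (real, on the circle |z| = r):
  p(2) = (-2)·2^0 + (-3)·2^1 + (2)·2^2 + (3)·2^3 = 24.
  |p(2)| = 24.
Check: |p(2)| = 24 ≤ 40 = M_tri(2). ✓ Equality does not hold at z = 2 (the coefficients have mixed signs, so the terms do not all align in phase there).

M_tri(2) = 40; |p(2)| = 24; equality at z=2: no.


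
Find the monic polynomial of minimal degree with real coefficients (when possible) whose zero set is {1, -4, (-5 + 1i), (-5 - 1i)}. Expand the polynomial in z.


The polynomial is p(z) = ∏_{α ∈ S} (z − α), where S = {1, -4, (-5 + 1i), (-5 - 1i)}.
Expanding the product yields: p(z) = z^4 + 13·z^3 + 52·z^2 + 38·z -104.
Note conjugate pairs combine to real quadratics: (z − (-5+1i))(z − (-5−1i)) = z² + 10z + 26.
The resulting polynomial has degree 4 and real coefficients as required.

p(z) = z^4 + 13·z^3 + 52·z^2 + 38·z -104.


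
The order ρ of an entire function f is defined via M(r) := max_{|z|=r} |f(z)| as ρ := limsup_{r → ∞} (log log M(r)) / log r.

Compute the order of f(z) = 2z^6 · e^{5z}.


M(r) = max_{|z|=r} |2|·|z|^6·|e^{5z}| = 2·r^6 · e^{5r^1} (the factors attain their maxima compatibly on |z|=r). Then log M(r) = log 2 + 6·log r + 5r^1, dominated by the last term, so log log M(r) ~ 1·log r. The polynomial factor 2z^6 contributes only a log r term and does not affect the order. ρ = 1.
Therefore ρ = 1.

Order ρ = 1.


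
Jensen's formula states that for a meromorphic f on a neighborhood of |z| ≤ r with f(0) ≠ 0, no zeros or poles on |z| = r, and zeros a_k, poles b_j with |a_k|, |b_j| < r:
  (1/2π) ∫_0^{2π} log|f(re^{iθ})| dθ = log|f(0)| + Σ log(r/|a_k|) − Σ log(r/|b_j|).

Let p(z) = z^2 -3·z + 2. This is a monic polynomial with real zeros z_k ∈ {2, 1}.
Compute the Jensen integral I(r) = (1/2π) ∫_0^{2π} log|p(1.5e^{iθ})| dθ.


Zeros: 1, 2; r = 1.5.
Inside |z| < r: 1. Outside (|z| ≥ r): 2.
p(0) = 2, so log|p(0)| = log(2) = 0.6931.
Apply Jensen: I(r) = log|p(0)| + Σ_k log(r/|z_k|), summed over zeros inside |z| < r.
  log(r/|z_k|) for z_k = 1: log(1.5/1) = 0.4055
  Outside zeros (2) contribute nothing to the Jensen sum.
Sum over inside zeros: 0.4055.
I(r) = log|p(0)| + (inside sum) = 0.6931 + 0.4055 = 1.0986.
Note: since some zeros are outside |z| ≤ r, the simplified n·log(r) form does NOT apply — only the inside zeros contribute.

I(r) ≈ 1.0986.


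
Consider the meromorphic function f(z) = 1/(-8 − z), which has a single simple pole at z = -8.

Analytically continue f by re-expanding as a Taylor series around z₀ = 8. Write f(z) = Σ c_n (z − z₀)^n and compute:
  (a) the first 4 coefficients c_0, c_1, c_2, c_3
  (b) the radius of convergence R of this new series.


Let w = z − z₀, so z = z₀ + w.
Then -8 − z = -8 − (z₀ + w) = (-8 − z₀) − w = -16 − w.
f(z) = 1/(-16 − w) = (1/(-16)) · 1/(1 − w/(-16)) = Σ_{n≥0} w^n / (-16)^(n+1).
So c_n = 1/(-16)^(n+1):
  c_0 = 1/(-16)^1 = -1/16.
  c_1 = 1/(-16)^2 = 1/256.
  c_2 = 1/(-16)^3 = -1/4096.
  c_3 = 1/(-16)^4 = 1/65536.
The series is valid for |w/d| < 1, i.e. |z − z₀| < |d|.
Radius of convergence: R = |-8 − z₀| = |-16| = 16 (distance from z₀ to the singularity z = -8).

c_0 = -1/16, c_1 = 1/256, c_2 = -1/4096, c_3 = 1/65536; R = 16.


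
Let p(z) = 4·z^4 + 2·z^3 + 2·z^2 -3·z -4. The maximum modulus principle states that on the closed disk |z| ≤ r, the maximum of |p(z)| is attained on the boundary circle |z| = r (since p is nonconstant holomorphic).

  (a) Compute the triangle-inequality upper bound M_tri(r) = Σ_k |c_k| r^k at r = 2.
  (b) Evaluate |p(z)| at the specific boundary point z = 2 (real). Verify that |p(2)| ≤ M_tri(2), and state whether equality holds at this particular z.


Coefficients: c_0 = -4, c_1 = -3, c_2 = 2, c_3 = 2, c_4 = 4. Radius r = 2.
Part (a). Triangle bound: M_tri(r) = Σ_k |c_k| r^k
  = |-4|·2^0 + |-3|·2^1 + |2|·2^2 + |2|·2^3 + |4|·2^4
  = 4 + 6 + 8 + 16 + 64 = 98.
This bounds M(r) := max_{|z|=r} |p(z)| from above; equality holds iff all terms c_k z^k can be made to align in phase at a single z on |z|=r.
Part (b). At z = 2 (real, on the circle |z| = r):
  p(2) = (-4)·2^0 + (-3)·2^1 + (2)·2^2 + (2)·2^3 + (4)·2^4 = 78.
  |p(2)| = 78.
Check: |p(2)| = 78 ≤ 98 = M_tri(2). ✓ Equality does not hold at z = 2 (the coefficients have mixed signs, so the terms do not all align in phase there).

M_tri(2) = 98; |p(2)| = 78; equality at z=2: no.


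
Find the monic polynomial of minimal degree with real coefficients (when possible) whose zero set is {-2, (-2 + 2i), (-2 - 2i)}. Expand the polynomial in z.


The polynomial is p(z) = ∏_{α ∈ S} (z − α), where S = {-2, (-2 + 2i), (-2 - 2i)}.
Expanding the product yields: p(z) = z^3 + 6·z^2 + 16·z + 16.
Note conjugate pairs combine to real quadratics: (z − (-2+2i))(z − (-2−2i)) = z² + 4z + 8.
The resulting polynomial has degree 3 and real coefficients as required.

p(z) = z^3 + 6·z^2 + 16·z + 16.


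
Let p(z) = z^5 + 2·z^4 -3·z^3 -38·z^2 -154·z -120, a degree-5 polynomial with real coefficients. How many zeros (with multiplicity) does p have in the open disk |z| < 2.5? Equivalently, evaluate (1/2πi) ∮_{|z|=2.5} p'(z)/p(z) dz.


The zeros of p are: 4, -1, (-1 + 3i), (-1 - 3i), -3.
Their magnitudes are: 4, 1, 3.162, 3.162, 3.
Zeros with |z| < R = 2.5: -1.
Count = 1.
By the argument principle, (1/2πi) ∮_{|z|=R} p'(z)/p(z) dz equals exactly this count.

Number of zeros inside |z| < 2.5: 1.


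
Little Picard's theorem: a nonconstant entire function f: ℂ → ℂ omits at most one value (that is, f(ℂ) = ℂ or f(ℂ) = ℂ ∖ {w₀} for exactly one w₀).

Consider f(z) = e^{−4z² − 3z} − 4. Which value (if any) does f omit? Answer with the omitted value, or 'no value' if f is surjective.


Little Picard bounds the complement of f(ℂ) to at most one point.
The exponent g(z) = −4z² − 3z is a nonconstant polynomial, hence surjective onto ℂ. So e^{g(z)} takes every value in {e^w : w ∈ ℂ} = ℂ ∖ {0}. Adding -4 shifts the range to ℂ ∖ {-4}. f omits exactly -4.

Omitted value: -4.


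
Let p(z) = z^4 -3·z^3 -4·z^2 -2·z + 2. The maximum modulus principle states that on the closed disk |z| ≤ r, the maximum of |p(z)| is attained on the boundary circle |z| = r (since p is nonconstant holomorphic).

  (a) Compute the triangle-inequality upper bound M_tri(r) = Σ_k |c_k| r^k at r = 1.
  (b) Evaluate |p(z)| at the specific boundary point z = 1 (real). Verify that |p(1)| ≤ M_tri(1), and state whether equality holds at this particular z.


Coefficients: c_0 = 2, c_1 = -2, c_2 = -4, c_3 = -3, c_4 = 1. Radius r = 1.
Part (a). Triangle bound: M_tri(r) = Σ_k |c_k| r^k
  = |2|·1^0 + |-2|·1^1 + |-4|·1^2 + |-3|·1^3 + |1|·1^4
  = 2 + 2 + 4 + 3 + 1 = 12.
This bounds M(r) := max_{|z|=r} |p(z)| from above; equality holds iff all terms c_k z^k can be made to align in phase at a single z on |z|=r.
Part (b). At z = 1 (real, on the circle |z| = r):
  p(1) = (2)·1^0 + (-2)·1^1 + (-4)·1^2 + (-3)·1^3 + (1)·1^4 = -6.
  |p(1)| = 6.
Check: |p(1)| = 6 ≤ 12 = M_tri(1). ✓ Equality does not hold at z = 1 (the coefficients have mixed signs, so the terms do not all align in phase there).

M_tri(1) = 12; |p(1)| = 6; equality at z=1: no.


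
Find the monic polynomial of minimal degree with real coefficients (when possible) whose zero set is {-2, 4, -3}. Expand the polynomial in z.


The polynomial is p(z) = ∏_{α ∈ S} (z − α), where S = {-2, 4, -3}.
Expanding the product yields: p(z) = z^3 + z^2 -14·z -24.
The resulting polynomial has degree 3 and real coefficients as required.

p(z) = z^3 + z^2 -14·z -24.


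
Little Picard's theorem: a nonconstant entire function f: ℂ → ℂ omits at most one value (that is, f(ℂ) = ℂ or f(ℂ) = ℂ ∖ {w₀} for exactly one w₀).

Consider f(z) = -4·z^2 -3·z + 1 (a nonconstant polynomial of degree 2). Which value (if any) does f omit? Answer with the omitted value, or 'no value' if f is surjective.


Little Picard bounds the complement of f(ℂ) to at most one point.
For every w ∈ ℂ, the equation p(z) − w = 0 is a nonconstant polynomial in z and hence has at least one root by the fundamental theorem of algebra. So p is surjective onto ℂ, omitting no value.

Omitted value: no value.


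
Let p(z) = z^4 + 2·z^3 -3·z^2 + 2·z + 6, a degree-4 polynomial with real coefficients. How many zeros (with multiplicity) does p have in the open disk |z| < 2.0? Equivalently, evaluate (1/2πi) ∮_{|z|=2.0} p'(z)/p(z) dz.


The zeros of p are: -1, (1 + 1i), (1 - 1i), -3.
Their magnitudes are: 1, 1.414, 1.414, 3.
Zeros with |z| < R = 2.0: -1, (1 + 1i), (1 - 1i).
Count = 3.
By the argument principle, (1/2πi) ∮_{|z|=R} p'(z)/p(z) dz equals exactly this count.

Number of zeros inside |z| < 2.0: 3.


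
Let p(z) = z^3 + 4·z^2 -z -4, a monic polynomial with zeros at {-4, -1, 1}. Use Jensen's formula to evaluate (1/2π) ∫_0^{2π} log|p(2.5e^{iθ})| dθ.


Zeros: -4, -1, 1; r = 2.5.
Inside |z| < r: -1, 1. Outside (|z| ≥ r): -4.
p(0) = -4, so log|p(0)| = log(4) = 1.3863.
Apply Jensen: I(r) = log|p(0)| + Σ_k log(r/|z_k|), summed over zeros inside |z| < r.
  log(r/|z_k|) for z_k = -1: log(2.5/1) = 0.9163
  log(r/|z_k|) for z_k = 1: log(2.5/1) = 0.9163
  Outside zeros (-4) contribute nothing to the Jensen sum.
Sum over inside zeros: 1.8326.
I(r) = log|p(0)| + (inside sum) = 1.3863 + 1.8326 = 3.2189.
Note: since some zeros are outside |z| ≤ r, the simplified n·log(r) form does NOT apply — only the inside zeros contribute.

I(r) ≈ 3.2189.


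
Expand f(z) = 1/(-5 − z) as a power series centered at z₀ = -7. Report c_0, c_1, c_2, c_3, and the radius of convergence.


Let w = z − z₀, so z = z₀ + w.
Then -5 − z = -5 − (z₀ + w) = (-5 − z₀) − w = 2 − w.
f(z) = 1/(2 − w) = (1/(2)) · 1/(1 − w/(2)) = Σ_{n≥0} w^n / (2)^(n+1).
So c_n = 1/(2)^(n+1):
  c_0 = 1/(2)^1 = 1/2.
  c_1 = 1/(2)^2 = 1/4.
  c_2 = 1/(2)^3 = 1/8.
  c_3 = 1/(2)^4 = 1/16.
The series is valid for |w/d| < 1, i.e. |z − z₀| < |d|.
Radius of convergence: R = |-5 − z₀| = |2| = 2 (distance from z₀ to the singularity z = -5).

c_0 = 1/2, c_1 = 1/4, c_2 = 1/8, c_3 = 1/16; R = 2.


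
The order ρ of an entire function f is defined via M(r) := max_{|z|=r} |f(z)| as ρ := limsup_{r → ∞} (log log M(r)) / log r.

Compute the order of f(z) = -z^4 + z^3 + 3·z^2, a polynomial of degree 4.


|f(z)| ≤ Σ|c_k|·r^k = O(r^4) as r → ∞. Polynomial growth is O(e^{r^ε}) for every ε > 0 (since r^4/e^{r^ε} → 0), so ρ ≤ ε for all ε > 0, i.e. ρ = 0. Every nonconstant polynomial has order 0.
Therefore ρ = 0.

Order ρ = 0.


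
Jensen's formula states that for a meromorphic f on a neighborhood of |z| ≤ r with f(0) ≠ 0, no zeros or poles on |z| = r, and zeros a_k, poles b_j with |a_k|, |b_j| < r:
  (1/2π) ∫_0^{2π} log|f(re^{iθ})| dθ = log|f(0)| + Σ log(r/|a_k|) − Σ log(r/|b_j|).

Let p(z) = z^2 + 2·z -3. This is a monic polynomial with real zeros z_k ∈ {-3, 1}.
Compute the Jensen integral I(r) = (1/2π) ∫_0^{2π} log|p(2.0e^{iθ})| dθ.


Zeros: -3, 1; r = 2.0.
Inside |z| < r: 1. Outside (|z| ≥ r): -3.
p(0) = -3, so log|p(0)| = log(3) = 1.0986.
Apply Jensen: I(r) = log|p(0)| + Σ_k log(r/|z_k|), summed over zeros inside |z| < r.
  log(r/|z_k|) for z_k = 1: log(2.0/1) = 0.6931
  Outside zeros (-3) contribute nothing to the Jensen sum.
Sum over inside zeros: 0.6931.
I(r) = log|p(0)| + (inside sum) = 1.0986 + 0.6931 = 1.7918.
Note: since some zeros are outside |z| ≤ r, the simplified n·log(r) form does NOT apply — only the inside zeros contribute.

I(r) ≈ 1.7918.


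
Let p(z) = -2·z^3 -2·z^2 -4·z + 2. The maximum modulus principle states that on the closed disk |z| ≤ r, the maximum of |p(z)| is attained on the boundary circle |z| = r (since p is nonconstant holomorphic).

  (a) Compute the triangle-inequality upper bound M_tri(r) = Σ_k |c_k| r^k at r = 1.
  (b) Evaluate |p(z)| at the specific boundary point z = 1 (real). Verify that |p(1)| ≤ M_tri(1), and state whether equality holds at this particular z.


Coefficients: c_0 = 2, c_1 = -4, c_2 = -2, c_3 = -2. Radius r = 1.
Part (a). Triangle bound: M_tri(r) = Σ_k |c_k| r^k
  = |2|·1^0 + |-4|·1^1 + |-2|·1^2 + |-2|·1^3
  = 2 + 4 + 2 + 2 = 10.
This bounds M(r) := max_{|z|=r} |p(z)| from above; equality holds iff all terms c_k z^k can be made to align in phase at a single z on |z|=r.
Part (b). At z = 1 (real, on the circle |z| = r):
  p(1) = (2)·1^0 + (-4)·1^1 + (-2)·1^2 + (-2)·1^3 = -6.
  |p(1)| = 6.
Check: |p(1)| = 6 ≤ 10 = M_tri(1). ✓ Equality does not hold at z = 1 (the coefficients have mixed signs, so the terms do not all align in phase there).

M_tri(1) = 10; |p(1)| = 6; equality at z=1: no.


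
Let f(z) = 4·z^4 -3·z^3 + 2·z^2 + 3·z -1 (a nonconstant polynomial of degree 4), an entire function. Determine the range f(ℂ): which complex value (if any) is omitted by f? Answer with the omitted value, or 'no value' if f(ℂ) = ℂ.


Little Picard bounds the complement of f(ℂ) to at most one point.
For every w ∈ ℂ, the equation p(z) − w = 0 is a nonconstant polynomial in z and hence has at least one root by the fundamental theorem of algebra. So p is surjective onto ℂ, omitting no value.

Omitted value: no value.


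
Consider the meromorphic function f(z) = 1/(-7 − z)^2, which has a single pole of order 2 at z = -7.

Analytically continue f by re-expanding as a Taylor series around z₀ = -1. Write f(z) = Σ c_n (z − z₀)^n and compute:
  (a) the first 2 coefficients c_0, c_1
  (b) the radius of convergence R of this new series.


Let w = z − z₀, so z = z₀ + w.
Then -7 − z = -7 − (z₀ + w) = (-7 − z₀) − w = -6 − w.
f(z) = 1/(-6 − w)^2 = (1/(-6)^2) · (1 − w/(-6))^{−2}.
By the binomial series (1−u)^{−2} = Σ_{n≥0} C(n+1, 1) u^n for |u|<1, with u = w/(-6):
  c_n = C(n+1, 1) / (-6)^(n+2).
  c_0 = 1/(-6)^2 = 1/36.
  c_1 = 2/(-6)^3 = -1/108.
The series is valid for |w/d| < 1, i.e. |z − z₀| < |d|.
Radius of convergence: R = |-7 − z₀| = |-6| = 6 (distance from z₀ to the singularity z = -7).

c_0 = 1/36, c_1 = -1/108; R = 6.


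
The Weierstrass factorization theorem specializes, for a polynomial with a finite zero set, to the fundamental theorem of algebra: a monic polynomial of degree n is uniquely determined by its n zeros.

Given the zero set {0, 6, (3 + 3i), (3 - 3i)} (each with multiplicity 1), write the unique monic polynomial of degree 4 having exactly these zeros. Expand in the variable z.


The polynomial is p(z) = ∏_{α ∈ S} (z − α), where S = {0, 6, (3 + 3i), (3 - 3i)}.
Expanding the product yields: p(z) = z^4 -12·z^3 + 54·z^2 -108·z.
Note conjugate pairs combine to real quadratics: (z − (3+3i))(z − (3−3i)) = z² − 6z + 18.
The resulting polynomial has degree 4 and real coefficients as required.

p(z) = z^4 -12·z^3 + 54·z^2 -108·z.


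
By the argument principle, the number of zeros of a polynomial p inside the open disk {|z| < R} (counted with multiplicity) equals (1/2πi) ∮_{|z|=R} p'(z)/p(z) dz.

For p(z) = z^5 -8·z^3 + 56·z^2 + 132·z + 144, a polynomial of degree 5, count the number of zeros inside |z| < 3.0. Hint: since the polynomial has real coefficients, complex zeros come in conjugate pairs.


The zeros of p are: (-1 + 1i), (-1 - 1i), -4, (3 + 3i), (3 - 3i).
Their magnitudes are: 1.414, 1.414, 4, 4.243, 4.243.
Zeros with |z| < R = 3.0: (-1 + 1i), (-1 - 1i).
Count = 2.
By the argument principle, (1/2πi) ∮_{|z|=R} p'(z)/p(z) dz equals exactly this count.

Number of zeros inside |z| < 3.0: 2.


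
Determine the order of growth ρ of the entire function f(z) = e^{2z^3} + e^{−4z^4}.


Each summand is entire of order 3 and 4 respectively (as in the single-exponential case). The order of a sum is at most the max of the orders, so ρ ≤ 4. For the lower bound: on |z|=r choose arg z so that -4z^4 is real positive; then |e^{-4z^4}| = e^{4r^4} while |e^{2z^3}| ≤ e^{2r^3} = o(e^{4r^4}). So |f| ≥ e^{4r^4}(1 − o(1)) and ρ ≥ 4. Hence ρ = max(3, 4) = 4.
Therefore ρ = 4.

Order ρ = 4.


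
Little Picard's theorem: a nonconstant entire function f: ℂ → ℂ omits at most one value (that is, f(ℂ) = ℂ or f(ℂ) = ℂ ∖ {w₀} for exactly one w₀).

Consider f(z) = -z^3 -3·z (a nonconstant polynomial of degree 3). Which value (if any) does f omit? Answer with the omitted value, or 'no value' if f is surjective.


Little Picard bounds the complement of f(ℂ) to at most one point.
For every w ∈ ℂ, the equation p(z) − w = 0 is a nonconstant polynomial in z and hence has at least one root by the fundamental theorem of algebra. So p is surjective onto ℂ, omitting no value.

Omitted value: no value.


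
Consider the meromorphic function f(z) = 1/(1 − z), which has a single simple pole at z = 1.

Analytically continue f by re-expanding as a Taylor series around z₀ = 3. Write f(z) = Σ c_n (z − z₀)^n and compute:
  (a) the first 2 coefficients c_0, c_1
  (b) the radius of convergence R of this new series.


Let w = z − z₀, so z = z₀ + w.
Then 1 − z = 1 − (z₀ + w) = (1 − z₀) − w = -2 − w.
f(z) = 1/(-2 − w) = (1/(-2)) · 1/(1 − w/(-2)) = Σ_{n≥0} w^n / (-2)^(n+1).
So c_n = 1/(-2)^(n+1):
  c_0 = 1/(-2)^1 = -1/2.
  c_1 = 1/(-2)^2 = 1/4.
The series is valid for |w/d| < 1, i.e. |z − z₀| < |d|.
Radius of convergence: R = |1 − z₀| = |-2| = 2 (distance from z₀ to the singularity z = 1).

c_0 = -1/2, c_1 = 1/4; R = 2.


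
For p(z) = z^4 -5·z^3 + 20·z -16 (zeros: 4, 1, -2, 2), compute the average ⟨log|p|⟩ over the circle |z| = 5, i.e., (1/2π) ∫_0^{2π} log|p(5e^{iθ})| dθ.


Zeros: -2, 1, 2, 4; r = 5.
Inside |z| < r: -2, 1, 2, 4. Outside (|z| ≥ r): ∅.
p(0) = -16, so log|p(0)| = log(16) = 2.7726.
Apply Jensen: I(r) = log|p(0)| + Σ_k log(r/|z_k|), summed over zeros inside |z| < r.
  log(r/|z_k|) for z_k = 4: log(5/4) = 0.2231
  log(r/|z_k|) for z_k = 1: log(5/1) = 1.6094
  log(r/|z_k|) for z_k = -2: log(5/2) = 0.9163
  log(r/|z_k|) for z_k = 2: log(5/2) = 0.9163
Sum over inside zeros: 3.6652.
I(r) = log|p(0)| + (inside sum) = 2.7726 + 3.6652 = 6.4378.
Closed form (all zeros inside, monic): I(r) = n·log(r) = 4·log(5) = 6.4378. ✓

I(r) ≈ 6.4378.


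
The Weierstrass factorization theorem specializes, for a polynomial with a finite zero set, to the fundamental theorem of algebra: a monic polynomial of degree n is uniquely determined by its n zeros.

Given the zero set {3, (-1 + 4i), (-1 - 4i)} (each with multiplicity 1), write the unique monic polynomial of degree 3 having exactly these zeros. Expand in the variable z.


The polynomial is p(z) = ∏_{α ∈ S} (z − α), where S = {3, (-1 + 4i), (-1 - 4i)}.
Expanding the product yields: p(z) = z^3 -z^2 + 11·z -51.
Note conjugate pairs combine to real quadratics: (z − (-1+4i))(z − (-1−4i)) = z² + 2z + 17.
The resulting polynomial has degree 3 and real coefficients as required.

p(z) = z^3 -z^2 + 11·z -51.


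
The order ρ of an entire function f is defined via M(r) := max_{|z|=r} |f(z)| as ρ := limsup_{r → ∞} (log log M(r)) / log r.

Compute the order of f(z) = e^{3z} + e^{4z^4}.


Each summand is entire of order 1 and 4 respectively (as in the single-exponential case). The order of a sum is at most the max of the orders, so ρ ≤ 4. For the lower bound: on |z|=r choose arg z so that 4z^4 is real positive; then |e^{4z^4}| = e^{4r^4} while |e^{3z}| ≤ e^{3r^1} = o(e^{4r^4}). So |f| ≥ e^{4r^4}(1 − o(1)) and ρ ≥ 4. Hence ρ = max(1, 4) = 4.
Therefore ρ = 4.

Order ρ = 4.


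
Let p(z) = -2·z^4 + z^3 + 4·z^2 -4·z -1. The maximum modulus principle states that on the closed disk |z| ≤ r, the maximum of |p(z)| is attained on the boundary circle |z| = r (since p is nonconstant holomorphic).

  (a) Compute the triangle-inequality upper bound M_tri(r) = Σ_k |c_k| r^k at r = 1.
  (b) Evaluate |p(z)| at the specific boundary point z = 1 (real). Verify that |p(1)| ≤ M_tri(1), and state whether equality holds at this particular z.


Coefficients: c_0 = -1, c_1 = -4, c_2 = 4, c_3 = 1, c_4 = -2. Radius r = 1.
Part (a). Triangle bound: M_tri(r) = Σ_k |c_k| r^k
  = |-1|·1^0 + |-4|·1^1 + |4|·1^2 + |1|·1^3 + |-2|·1^4
  = 1 + 4 + 4 + 1 + 2 = 12.
This bounds M(r) := max_{|z|=r} |p(z)| from above; equality holds iff all terms c_k z^k can be made to align in phase at a single z on |z|=r.
Part (b). At z = 1 (real, on the circle |z| = r):
  p(1) = (-1)·1^0 + (-4)·1^1 + (4)·1^2 + (1)·1^3 + (-2)·1^4 = -2.
  |p(1)| = 2.
Check: |p(1)| = 2 ≤ 12 = M_tri(1). ✓ Equality does not hold at z = 1 (the coefficients have mixed signs, so the terms do not all align in phase there).

M_tri(1) = 12; |p(1)| = 2; equality at z=1: no.


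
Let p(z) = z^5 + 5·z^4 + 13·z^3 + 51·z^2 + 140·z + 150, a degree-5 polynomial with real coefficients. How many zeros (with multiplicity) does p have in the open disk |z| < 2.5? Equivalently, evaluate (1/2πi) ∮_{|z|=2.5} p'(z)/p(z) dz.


The zeros of p are: (1 + 3i), (1 - 3i), (-2 + 1i), (-2 - 1i), -3.
Their magnitudes are: 3.162, 3.162, 2.236, 2.236, 3.
Zeros with |z| < R = 2.5: (-2 + 1i), (-2 - 1i).
Count = 2.
By the argument principle, (1/2πi) ∮_{|z|=R} p'(z)/p(z) dz equals exactly this count.

Number of zeros inside |z| < 2.5: 2.


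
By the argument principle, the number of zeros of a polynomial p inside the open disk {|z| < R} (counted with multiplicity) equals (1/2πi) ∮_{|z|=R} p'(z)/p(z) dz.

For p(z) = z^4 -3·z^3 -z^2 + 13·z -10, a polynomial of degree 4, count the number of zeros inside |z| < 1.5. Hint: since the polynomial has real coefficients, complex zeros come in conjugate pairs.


The zeros of p are: 1, -2, (2 + 1i), (2 - 1i).
Their magnitudes are: 1, 2, 2.236, 2.236.
Zeros with |z| < R = 1.5: 1.
Count = 1.
By the argument principle, (1/2πi) ∮_{|z|=R} p'(z)/p(z) dz equals exactly this count.

Number of zeros inside |z| < 1.5: 1.


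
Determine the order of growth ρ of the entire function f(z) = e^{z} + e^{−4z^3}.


Each summand is entire of order 1 and 3 respectively (as in the single-exponential case). The order of a sum is at most the max of the orders, so ρ ≤ 3. For the lower bound: on |z|=r choose arg z so that -4z^3 is real positive; then |e^{-4z^3}| = e^{4r^3} while |e^{1z}| ≤ e^{1r^1} = o(e^{4r^3}). So |f| ≥ e^{4r^3}(1 − o(1)) and ρ ≥ 3. Hence ρ = max(1, 3) = 3.
Therefore ρ = 3.

Order ρ = 3.


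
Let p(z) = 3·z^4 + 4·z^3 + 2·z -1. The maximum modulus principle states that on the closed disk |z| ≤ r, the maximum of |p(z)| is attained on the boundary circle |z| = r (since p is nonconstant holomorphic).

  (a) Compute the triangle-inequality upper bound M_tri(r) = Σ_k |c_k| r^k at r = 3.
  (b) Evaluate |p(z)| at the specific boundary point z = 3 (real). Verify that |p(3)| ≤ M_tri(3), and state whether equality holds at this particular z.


Coefficients: c_0 = -1, c_1 = 2, c_2 = 0, c_3 = 4, c_4 = 3. Radius r = 3.
Part (a). Triangle bound: M_tri(r) = Σ_k |c_k| r^k
  = |-1|·3^0 + |2|·3^1 + |0|·3^2 + |4|·3^3 + |3|·3^4
  = 1 + 6 + 0 + 108 + 243 = 358.
This bounds M(r) := max_{|z|=r} |p(z)| from above; equality holds iff all terms c_k z^k can be made to align in phase at a single z on |z|=r.
Part (b). At z = 3 (real, on the circle |z| = r):
  p(3) = (-1)·3^0 + (2)·3^1 + (0)·3^2 + (4)·3^3 + (3)·3^4 = 356.
  |p(3)| = 356.
Check: |p(3)| = 356 ≤ 358 = M_tri(3). ✓ Equality does not hold at z = 3 (the coefficients have mixed signs, so the terms do not all align in phase there).

M_tri(3) = 358; |p(3)| = 356; equality at z=3: no.


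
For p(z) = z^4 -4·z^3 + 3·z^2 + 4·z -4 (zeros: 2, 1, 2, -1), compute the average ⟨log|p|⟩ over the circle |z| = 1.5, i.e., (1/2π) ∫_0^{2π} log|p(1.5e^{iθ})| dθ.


Zeros: -1, 1, 2, 2; r = 1.5.
Inside |z| < r: -1, 1. Outside (|z| ≥ r): 2, 2.
p(0) = -4, so log|p(0)| = log(4) = 1.3863.
Apply Jensen: I(r) = log|p(0)| + Σ_k log(r/|z_k|), summed over zeros inside |z| < r.
  log(r/|z_k|) for z_k = 1: log(1.5/1) = 0.4055
  log(r/|z_k|) for z_k = -1: log(1.5/1) = 0.4055
  Outside zeros (2, 2) contribute nothing to the Jensen sum.
Sum over inside zeros: 0.8109.
I(r) = log|p(0)| + (inside sum) = 1.3863 + 0.8109 = 2.1972.
Note: since some zeros are outside |z| ≤ r, the simplified n·log(r) form does NOT apply — only the inside zeros contribute.

I(r) ≈ 2.1972.


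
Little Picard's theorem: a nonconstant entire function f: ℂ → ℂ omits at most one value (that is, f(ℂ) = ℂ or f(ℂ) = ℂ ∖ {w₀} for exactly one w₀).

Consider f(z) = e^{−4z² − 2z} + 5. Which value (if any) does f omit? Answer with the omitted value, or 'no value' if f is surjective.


Little Picard bounds the complement of f(ℂ) to at most one point.
The exponent g(z) = −4z² − 2z is a nonconstant polynomial, hence surjective onto ℂ. So e^{g(z)} takes every value in {e^w : w ∈ ℂ} = ℂ ∖ {0}. Adding 5 shifts the range to ℂ ∖ {5}. f omits exactly 5.

Omitted value: 5.


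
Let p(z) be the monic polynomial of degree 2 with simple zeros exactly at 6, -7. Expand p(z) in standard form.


The polynomial is p(z) = ∏_{α ∈ S} (z − α), where S = {6, -7}.
Expanding the product yields: p(z) = z^2 + z -42.
The resulting polynomial has degree 2 and real coefficients as required.

p(z) = z^2 + z -42.


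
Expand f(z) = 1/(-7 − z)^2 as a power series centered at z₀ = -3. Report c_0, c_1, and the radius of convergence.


Let w = z − z₀, so z = z₀ + w.
Then -7 − z = -7 − (z₀ + w) = (-7 − z₀) − w = -4 − w.
f(z) = 1/(-4 − w)^2 = (1/(-4)^2) · (1 − w/(-4))^{−2}.
By the binomial series (1−u)^{−2} = Σ_{n≥0} C(n+1, 1) u^n for |u|<1, with u = w/(-4):
  c_n = C(n+1, 1) / (-4)^(n+2).
  c_0 = 1/(-4)^2 = 1/16.
  c_1 = 2/(-4)^3 = -1/32.
The series is valid for |w/d| < 1, i.e. |z − z₀| < |d|.
Radius of convergence: R = |-7 − z₀| = |-4| = 4 (distance from z₀ to the singularity z = -7).

c_0 = 1/16, c_1 = -1/32; R = 4.
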